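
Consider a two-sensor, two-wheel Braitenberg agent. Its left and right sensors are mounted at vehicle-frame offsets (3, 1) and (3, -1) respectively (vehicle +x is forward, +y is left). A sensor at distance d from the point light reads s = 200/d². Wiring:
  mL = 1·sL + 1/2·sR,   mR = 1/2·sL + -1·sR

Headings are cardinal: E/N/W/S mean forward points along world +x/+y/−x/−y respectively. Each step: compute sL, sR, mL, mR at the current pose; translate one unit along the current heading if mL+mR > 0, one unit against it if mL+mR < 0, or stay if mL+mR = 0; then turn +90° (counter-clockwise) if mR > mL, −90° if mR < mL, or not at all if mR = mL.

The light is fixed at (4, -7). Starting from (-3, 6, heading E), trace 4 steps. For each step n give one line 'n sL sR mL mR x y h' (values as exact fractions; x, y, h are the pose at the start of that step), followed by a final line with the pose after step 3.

n=0: pose=(-3,6,E); sL=50/53, sR=5/4; mL=665/424, mR=-165/212; mL+mR=335/424 → advance +1; mR−mL=-995/424 → turn -1·90°
n=1: pose=(-2,6,S); sL=8/5, sR=200/149; mL=1692/745, mR=-404/745; mL+mR=1288/745 → advance +1; mR−mL=-2096/745 → turn -1·90°
n=2: pose=(-2,5,W); sL=100/101, sR=4/5; mL=702/505, mR=-154/505; mL+mR=548/505 → advance +1; mR−mL=-856/505 → turn -1·90°
n=3: pose=(-3,5,N); sL=200/289, sR=200/261; mL=81100/75429, mR=-31700/75429; mL+mR=49400/75429 → advance +1; mR−mL=-37600/25143 → turn -1·90°

0 50/53 5/4 665/424 -165/212 -3 6 E
1 8/5 200/149 1692/745 -404/745 -2 6 S
2 100/101 4/5 702/505 -154/505 -2 5 W
3 200/289 200/261 81100/75429 -31700/75429 -3 5 N
final -3 6 E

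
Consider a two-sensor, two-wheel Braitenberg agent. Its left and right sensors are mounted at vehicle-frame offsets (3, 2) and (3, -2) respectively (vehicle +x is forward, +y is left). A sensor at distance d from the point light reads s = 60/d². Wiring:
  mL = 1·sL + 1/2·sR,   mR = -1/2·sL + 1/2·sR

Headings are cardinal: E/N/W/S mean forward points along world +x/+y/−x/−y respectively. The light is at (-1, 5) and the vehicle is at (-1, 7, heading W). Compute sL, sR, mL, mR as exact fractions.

left sensor world pos  = (-4, 5); dL² = 9
right sensor world pos = (-4, 9); dR² = 25
sL = 60/9 = 20/3
sR = 60/25 = 12/5
mL = 1·sL + 1/2·sR = 118/15
mR = -1/2·sL + 1/2·sR = -32/15

20/3 12/5 118/15 -32/15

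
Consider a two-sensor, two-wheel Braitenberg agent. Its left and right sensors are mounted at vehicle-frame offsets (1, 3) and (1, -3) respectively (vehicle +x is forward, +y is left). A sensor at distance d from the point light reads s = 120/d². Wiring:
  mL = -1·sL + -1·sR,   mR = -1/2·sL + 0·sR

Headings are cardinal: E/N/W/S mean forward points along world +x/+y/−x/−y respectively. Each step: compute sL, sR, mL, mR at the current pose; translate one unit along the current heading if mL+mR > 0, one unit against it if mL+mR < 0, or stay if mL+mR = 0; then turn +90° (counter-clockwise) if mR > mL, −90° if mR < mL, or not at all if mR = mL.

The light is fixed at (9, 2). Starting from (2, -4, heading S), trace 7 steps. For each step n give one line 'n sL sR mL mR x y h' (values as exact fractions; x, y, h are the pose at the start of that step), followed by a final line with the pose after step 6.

n=0: pose=(2,-4,S); sL=24/13, sR=120/149; mL=-5136/1937, mR=-12/13; mL+mR=-6924/1937 → advance -1; mR−mL=3348/1937 → turn +1·90°
n=1: pose=(2,-3,E); sL=3, sR=6/5; mL=-21/5, mR=-3/2; mL+mR=-57/10 → advance -1; mR−mL=27/10 → turn +1·90°
n=2: pose=(1,-3,N); sL=120/137, sR=120/41; mL=-21360/5617, mR=-60/137; mL+mR=-23820/5617 → advance -1; mR−mL=18900/5617 → turn +1·90°
n=3: pose=(1,-4,W); sL=20/27, sR=4/3; mL=-56/27, mR=-10/27; mL+mR=-22/9 → advance -1; mR−mL=46/27 → turn +1·90°
n=4: pose=(2,-4,S); sL=24/13, sR=120/149; mL=-5136/1937, mR=-12/13; mL+mR=-6924/1937 → advance -1; mR−mL=3348/1937 → turn +1·90°
n=5: pose=(2,-3,E); sL=3, sR=6/5; mL=-21/5, mR=-3/2; mL+mR=-57/10 → advance -1; mR−mL=27/10 → turn +1·90°
n=6: pose=(1,-3,N); sL=120/137, sR=120/41; mL=-21360/5617, mR=-60/137; mL+mR=-23820/5617 → advance -1; mR−mL=18900/5617 → turn +1·90°

0 24/13 120/149 -5136/1937 -12/13 2 -4 S
1 3 6/5 -21/5 -3/2 2 -3 E
2 120/137 120/41 -21360/5617 -60/137 1 -3 N
3 20/27 4/3 -56/27 -10/27 1 -4 W
4 24/13 120/149 -5136/1937 -12/13 2 -4 S
5 3 6/5 -21/5 -3/2 2 -3 E
6 120/137 120/41 -21360/5617 -60/137 1 -3 N
final 1 -4 W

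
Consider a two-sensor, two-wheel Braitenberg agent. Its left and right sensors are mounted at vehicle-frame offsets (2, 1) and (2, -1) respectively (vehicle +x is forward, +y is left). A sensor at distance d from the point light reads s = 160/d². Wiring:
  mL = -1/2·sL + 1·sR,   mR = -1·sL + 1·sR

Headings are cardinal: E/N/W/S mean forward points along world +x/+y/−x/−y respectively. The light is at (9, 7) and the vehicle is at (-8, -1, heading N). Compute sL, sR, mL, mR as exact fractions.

4/9 40/73 214/657 68/657

left sensor world pos  = (-9, 1); dL² = 360
right sensor world pos = (-7, 1); dR² = 292
sL = 160/360 = 4/9
sR = 160/292 = 40/73
mL = -1/2·sL + 1·sR = 214/657
mR = -1·sL + 1·sR = 68/657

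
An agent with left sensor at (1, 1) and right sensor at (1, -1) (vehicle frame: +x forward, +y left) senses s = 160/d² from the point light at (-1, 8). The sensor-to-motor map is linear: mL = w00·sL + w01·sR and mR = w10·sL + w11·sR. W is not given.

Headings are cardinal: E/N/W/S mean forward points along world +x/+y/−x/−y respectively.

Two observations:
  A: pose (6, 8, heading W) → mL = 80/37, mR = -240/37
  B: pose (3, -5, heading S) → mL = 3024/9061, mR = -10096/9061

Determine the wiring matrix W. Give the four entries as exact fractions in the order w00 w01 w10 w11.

1 -1/2 -1 -1/2

obs A: pose=(6,8,W) → sL=160/37, sR=160/37, mL=80/37, mR=-240/37
obs B: pose=(3,-5,S) → sL=160/221, sR=32/41, mL=3024/9061, mR=-10096/9061
sensor matrix S = [[160/37, 160/37], [160/221, 32/41]]; det S = 81920/335257
solve [mL_A; mL_B] = S·[w00; w01] and [mR_A; mR_B] = S·[w10; w11]:
  w00 = 1, w01 = -1/2, w10 = -1, w11 = -1/2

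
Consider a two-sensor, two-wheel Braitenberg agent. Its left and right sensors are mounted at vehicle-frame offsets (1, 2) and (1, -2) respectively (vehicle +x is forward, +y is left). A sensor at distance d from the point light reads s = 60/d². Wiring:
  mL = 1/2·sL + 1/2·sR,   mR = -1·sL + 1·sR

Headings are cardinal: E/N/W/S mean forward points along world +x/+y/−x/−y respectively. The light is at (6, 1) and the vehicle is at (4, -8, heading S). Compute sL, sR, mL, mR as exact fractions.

left sensor world pos  = (6, -9); dL² = 100
right sensor world pos = (2, -9); dR² = 116
sL = 60/100 = 3/5
sR = 60/116 = 15/29
mL = 1/2·sL + 1/2·sR = 81/145
mR = -1·sL + 1·sR = -12/145

3/5 15/29 81/145 -12/145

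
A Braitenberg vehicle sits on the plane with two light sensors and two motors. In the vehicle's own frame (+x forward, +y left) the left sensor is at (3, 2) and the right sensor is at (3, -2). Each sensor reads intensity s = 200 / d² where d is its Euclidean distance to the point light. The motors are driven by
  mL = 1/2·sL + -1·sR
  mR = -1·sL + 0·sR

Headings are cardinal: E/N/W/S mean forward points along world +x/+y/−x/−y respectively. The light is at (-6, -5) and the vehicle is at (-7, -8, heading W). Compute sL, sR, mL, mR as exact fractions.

left sensor world pos  = (-10, -10); dL² = 41
right sensor world pos = (-10, -6); dR² = 17
sL = 200/41 = 200/41
sR = 200/17 = 200/17
mL = 1/2·sL + -1·sR = -6500/697
mR = -1·sL + 0·sR = -200/41

200/41 200/17 -6500/697 -200/41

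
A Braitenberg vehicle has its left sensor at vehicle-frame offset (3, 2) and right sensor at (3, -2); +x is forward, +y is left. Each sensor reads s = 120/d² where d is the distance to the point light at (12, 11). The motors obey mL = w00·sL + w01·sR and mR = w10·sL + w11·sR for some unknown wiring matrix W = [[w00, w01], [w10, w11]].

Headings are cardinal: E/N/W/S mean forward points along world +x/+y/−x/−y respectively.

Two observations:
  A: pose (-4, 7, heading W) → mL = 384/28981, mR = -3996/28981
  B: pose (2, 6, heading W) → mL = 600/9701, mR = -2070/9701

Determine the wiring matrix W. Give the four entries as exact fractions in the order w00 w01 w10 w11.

obs A: pose=(-4,7,W) → sL=120/397, sR=24/73, mL=384/28981, mR=-3996/28981
obs B: pose=(2,6,W) → sL=60/109, sR=60/89, mL=600/9701, mR=-2070/9701
sensor matrix S = [[120/397, 24/73], [60/109, 60/89]]; det S = 6410880/281144681
solve [mL_A; mL_B] = S·[w00; w01] and [mR_A; mR_B] = S·[w10; w11]:
  w00 = -1/2, w01 = 1/2, w10 = -1, w11 = 1/2

-1/2 1/2 -1 1/2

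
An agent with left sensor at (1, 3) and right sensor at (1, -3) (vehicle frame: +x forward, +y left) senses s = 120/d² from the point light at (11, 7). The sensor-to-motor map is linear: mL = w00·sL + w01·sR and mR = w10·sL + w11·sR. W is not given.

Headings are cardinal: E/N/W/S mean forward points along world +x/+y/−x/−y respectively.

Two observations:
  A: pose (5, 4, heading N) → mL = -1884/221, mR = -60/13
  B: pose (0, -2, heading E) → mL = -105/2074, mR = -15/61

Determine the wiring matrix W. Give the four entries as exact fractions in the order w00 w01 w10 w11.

1/2 -1 0 -1/2

obs A: pose=(5,4,N) → sL=24/17, sR=120/13, mL=-1884/221, mR=-60/13
obs B: pose=(0,-2,E) → sL=15/17, sR=30/61, mL=-105/2074, mR=-15/61
sensor matrix S = [[24/17, 120/13], [15/17, 30/61]]; det S = -100440/13481
solve [mL_A; mL_B] = S·[w00; w01] and [mR_A; mR_B] = S·[w10; w11]:
  w00 = 1/2, w01 = -1, w10 = 0, w11 = -1/2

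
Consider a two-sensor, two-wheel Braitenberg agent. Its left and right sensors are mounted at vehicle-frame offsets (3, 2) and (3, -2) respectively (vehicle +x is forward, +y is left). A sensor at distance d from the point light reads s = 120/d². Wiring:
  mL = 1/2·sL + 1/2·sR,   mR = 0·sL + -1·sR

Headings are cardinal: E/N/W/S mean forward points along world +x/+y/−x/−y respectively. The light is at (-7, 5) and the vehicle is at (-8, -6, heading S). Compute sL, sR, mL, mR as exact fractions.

120/197 24/41 4824/8077 -24/41

left sensor world pos  = (-6, -9); dL² = 197
right sensor world pos = (-10, -9); dR² = 205
sL = 120/197 = 120/197
sR = 120/205 = 24/41
mL = 1/2·sL + 1/2·sR = 4824/8077
mR = 0·sL + -1·sR = -24/41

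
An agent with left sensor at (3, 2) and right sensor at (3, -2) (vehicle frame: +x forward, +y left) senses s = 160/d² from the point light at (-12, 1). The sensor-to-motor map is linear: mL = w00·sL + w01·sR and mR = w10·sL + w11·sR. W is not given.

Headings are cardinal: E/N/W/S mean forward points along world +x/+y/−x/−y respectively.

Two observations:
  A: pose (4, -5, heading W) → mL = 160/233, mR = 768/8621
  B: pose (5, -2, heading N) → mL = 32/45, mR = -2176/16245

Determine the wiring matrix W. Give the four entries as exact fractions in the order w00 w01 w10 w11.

1 0 -1/2 1/2

obs A: pose=(4,-5,W) → sL=160/233, sR=32/37, mL=160/233, mR=768/8621
obs B: pose=(5,-2,N) → sL=32/45, sR=160/361, mL=32/45, mR=-2176/16245
sensor matrix S = [[160/233, 32/37], [32/45, 160/361]]; det S = -43507712/140048145
solve [mL_A; mL_B] = S·[w00; w01] and [mR_A; mR_B] = S·[w10; w11]:
  w00 = 1, w01 = 0, w10 = -1/2, w11 = 1/2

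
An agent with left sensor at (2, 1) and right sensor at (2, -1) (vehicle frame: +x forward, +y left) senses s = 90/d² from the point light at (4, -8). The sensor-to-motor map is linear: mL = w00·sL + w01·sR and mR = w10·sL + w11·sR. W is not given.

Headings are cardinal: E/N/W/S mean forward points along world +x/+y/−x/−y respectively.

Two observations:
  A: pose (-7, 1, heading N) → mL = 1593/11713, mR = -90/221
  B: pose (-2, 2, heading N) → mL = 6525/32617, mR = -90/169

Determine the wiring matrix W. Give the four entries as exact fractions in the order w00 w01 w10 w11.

1 -1/2 0 -1

obs A: pose=(-7,1,N) → sL=18/53, sR=90/221, mL=1593/11713, mR=-90/221
obs B: pose=(-2,2,N) → sL=90/193, sR=90/169, mL=6525/32617, mR=-90/169
sensor matrix S = [[18/53, 90/221], [90/193, 90/169]]; det S = -265680/29387917
solve [mL_A; mL_B] = S·[w00; w01] and [mR_A; mR_B] = S·[w10; w11]:
  w00 = 1, w01 = -1/2, w10 = 0, w11 = -1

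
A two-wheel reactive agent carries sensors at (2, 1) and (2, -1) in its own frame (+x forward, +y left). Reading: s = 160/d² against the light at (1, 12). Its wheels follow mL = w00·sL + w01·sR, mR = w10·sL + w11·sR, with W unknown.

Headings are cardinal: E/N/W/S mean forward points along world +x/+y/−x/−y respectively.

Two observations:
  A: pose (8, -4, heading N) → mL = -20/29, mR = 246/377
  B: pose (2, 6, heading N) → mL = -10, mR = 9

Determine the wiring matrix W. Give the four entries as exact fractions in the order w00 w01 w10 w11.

-1 0 1/2 1/2

obs A: pose=(8,-4,N) → sL=20/29, sR=8/13, mL=-20/29, mR=246/377
obs B: pose=(2,6,N) → sL=10, sR=8, mL=-10, mR=9
sensor matrix S = [[20/29, 8/13], [10, 8]]; det S = -240/377
solve [mL_A; mL_B] = S·[w00; w01] and [mR_A; mR_B] = S·[w10; w11]:
  w00 = -1, w01 = 0, w10 = 1/2, w11 = 1/2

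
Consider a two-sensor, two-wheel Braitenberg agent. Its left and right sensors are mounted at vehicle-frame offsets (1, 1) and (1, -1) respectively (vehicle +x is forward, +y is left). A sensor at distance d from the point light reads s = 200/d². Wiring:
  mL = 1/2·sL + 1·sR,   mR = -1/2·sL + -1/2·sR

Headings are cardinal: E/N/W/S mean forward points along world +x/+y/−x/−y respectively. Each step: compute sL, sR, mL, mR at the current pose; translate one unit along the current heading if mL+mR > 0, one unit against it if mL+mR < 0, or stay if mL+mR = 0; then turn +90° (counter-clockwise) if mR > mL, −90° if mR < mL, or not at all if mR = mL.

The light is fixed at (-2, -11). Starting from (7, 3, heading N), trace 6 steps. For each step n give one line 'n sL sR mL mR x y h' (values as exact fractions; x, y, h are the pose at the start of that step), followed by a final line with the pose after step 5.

n=0: pose=(7,3,N); sL=200/289, sR=8/13; mL=3612/3757, mR=-2456/3757; mL+mR=4/13 → advance +1; mR−mL=-6068/3757 → turn -1·90°
n=1: pose=(7,4,E); sL=50/89, sR=25/37; mL=3150/3293, mR=-4075/6586; mL+mR=25/74 → advance +1; mR−mL=-10375/6586 → turn -1·90°
n=2: pose=(8,4,S); sL=200/317, sR=200/277; mL=91100/87809, mR=-59400/87809; mL+mR=100/277 → advance +1; mR−mL=-150500/87809 → turn -1·90°
n=3: pose=(8,3,W); sL=4/5, sR=100/153; mL=806/765, mR=-556/765; mL+mR=50/153 → advance +1; mR−mL=-454/255 → turn -1·90°
n=4: pose=(7,3,N); sL=200/289, sR=8/13; mL=3612/3757, mR=-2456/3757; mL+mR=4/13 → advance +1; mR−mL=-6068/3757 → turn -1·90°
n=5: pose=(7,4,E); sL=50/89, sR=25/37; mL=3150/3293, mR=-4075/6586; mL+mR=25/74 → advance +1; mR−mL=-10375/6586 → turn -1·90°

0 200/289 8/13 3612/3757 -2456/3757 7 3 N
1 50/89 25/37 3150/3293 -4075/6586 7 4 E
2 200/317 200/277 91100/87809 -59400/87809 8 4 S
3 4/5 100/153 806/765 -556/765 8 3 W
4 200/289 8/13 3612/3757 -2456/3757 7 3 N
5 50/89 25/37 3150/3293 -4075/6586 7 4 E
final 8 4 S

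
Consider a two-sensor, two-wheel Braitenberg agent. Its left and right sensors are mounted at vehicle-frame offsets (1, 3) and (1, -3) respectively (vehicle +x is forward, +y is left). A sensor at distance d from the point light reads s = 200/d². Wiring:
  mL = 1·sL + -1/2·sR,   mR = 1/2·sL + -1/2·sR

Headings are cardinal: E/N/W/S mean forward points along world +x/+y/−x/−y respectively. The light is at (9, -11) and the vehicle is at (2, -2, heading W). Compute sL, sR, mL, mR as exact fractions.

left sensor world pos  = (1, -5); dL² = 100
right sensor world pos = (1, 1); dR² = 208
sL = 200/100 = 2
sR = 200/208 = 25/26
mL = 1·sL + -1/2·sR = 79/52
mR = 1/2·sL + -1/2·sR = 27/52

2 25/26 79/52 27/52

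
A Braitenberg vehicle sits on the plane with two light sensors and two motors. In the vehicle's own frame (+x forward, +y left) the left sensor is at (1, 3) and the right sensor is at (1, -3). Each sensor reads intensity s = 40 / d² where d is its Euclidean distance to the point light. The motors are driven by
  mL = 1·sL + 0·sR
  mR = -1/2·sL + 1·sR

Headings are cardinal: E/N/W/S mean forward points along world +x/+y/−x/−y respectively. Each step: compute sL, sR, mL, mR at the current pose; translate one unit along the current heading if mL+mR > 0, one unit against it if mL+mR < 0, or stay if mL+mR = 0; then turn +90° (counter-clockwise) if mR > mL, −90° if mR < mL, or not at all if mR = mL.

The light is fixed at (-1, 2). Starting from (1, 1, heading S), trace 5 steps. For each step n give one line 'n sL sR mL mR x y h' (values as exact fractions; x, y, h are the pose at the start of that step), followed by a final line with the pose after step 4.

n=0: pose=(1,1,S); sL=40/29, sR=8; mL=40/29, mR=212/29; mL+mR=252/29 → advance +1; mR−mL=172/29 → turn +1·90°
n=1: pose=(1,0,E); sL=4, sR=20/17; mL=4, mR=-14/17; mL+mR=54/17 → advance +1; mR−mL=-82/17 → turn -1·90°
n=2: pose=(2,0,S); sL=8/9, sR=40/9; mL=8/9, mR=4; mL+mR=44/9 → advance +1; mR−mL=28/9 → turn +1·90°
n=3: pose=(2,-1,E); sL=5/2, sR=10/13; mL=5/2, mR=-25/52; mL+mR=105/52 → advance +1; mR−mL=-155/52 → turn -1·90°
n=4: pose=(3,-1,S); sL=8/13, sR=40/17; mL=8/13, mR=452/221; mL+mR=588/221 → advance +1; mR−mL=316/221 → turn +1·90°

0 40/29 8 40/29 212/29 1 1 S
1 4 20/17 4 -14/17 1 0 E
2 8/9 40/9 8/9 4 2 0 S
3 5/2 10/13 5/2 -25/52 2 -1 E
4 8/13 40/17 8/13 452/221 3 -1 S
final 3 -2 E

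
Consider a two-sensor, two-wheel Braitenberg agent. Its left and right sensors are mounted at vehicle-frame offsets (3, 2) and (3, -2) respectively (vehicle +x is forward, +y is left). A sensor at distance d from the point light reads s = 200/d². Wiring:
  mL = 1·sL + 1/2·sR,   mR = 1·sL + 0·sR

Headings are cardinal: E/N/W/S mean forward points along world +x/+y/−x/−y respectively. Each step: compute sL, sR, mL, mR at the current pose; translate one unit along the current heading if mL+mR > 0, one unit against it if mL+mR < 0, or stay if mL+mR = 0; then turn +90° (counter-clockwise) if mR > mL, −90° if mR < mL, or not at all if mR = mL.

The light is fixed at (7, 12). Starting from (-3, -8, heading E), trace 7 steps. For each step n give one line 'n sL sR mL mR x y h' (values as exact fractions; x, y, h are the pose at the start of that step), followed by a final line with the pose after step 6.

n=0: pose=(-3,-8,E); sL=200/373, sR=200/533; mL=143900/198809, mR=200/373; mL+mR=250500/198809 → advance +1; mR−mL=-100/533 → turn -1·90°
n=1: pose=(-2,-8,S); sL=100/289, sR=4/13; mL=1878/3757, mR=100/289; mL+mR=3178/3757 → advance +1; mR−mL=-2/13 → turn -1·90°
n=2: pose=(-2,-9,W); sL=200/673, sR=40/101; mL=33660/67973, mR=200/673; mL+mR=53860/67973 → advance +1; mR−mL=-20/101 → turn -1·90°
n=3: pose=(-3,-9,N); sL=50/117, sR=50/97; mL=7775/11349, mR=50/117; mL+mR=12625/11349 → advance +1; mR−mL=-25/97 → turn -1·90°
n=4: pose=(-3,-8,E); sL=200/373, sR=200/533; mL=143900/198809, mR=200/373; mL+mR=250500/198809 → advance +1; mR−mL=-100/533 → turn -1·90°
n=5: pose=(-2,-8,S); sL=100/289, sR=4/13; mL=1878/3757, mR=100/289; mL+mR=3178/3757 → advance +1; mR−mL=-2/13 → turn -1·90°
n=6: pose=(-2,-9,W); sL=200/673, sR=40/101; mL=33660/67973, mR=200/673; mL+mR=53860/67973 → advance +1; mR−mL=-20/101 → turn -1·90°

0 200/373 200/533 143900/198809 200/373 -3 -8 E
1 100/289 4/13 1878/3757 100/289 -2 -8 S
2 200/673 40/101 33660/67973 200/673 -2 -9 W
3 50/117 50/97 7775/11349 50/117 -3 -9 N
4 200/373 200/533 143900/198809 200/373 -3 -8 E
5 100/289 4/13 1878/3757 100/289 -2 -8 S
6 200/673 40/101 33660/67973 200/673 -2 -9 W
final -3 -9 N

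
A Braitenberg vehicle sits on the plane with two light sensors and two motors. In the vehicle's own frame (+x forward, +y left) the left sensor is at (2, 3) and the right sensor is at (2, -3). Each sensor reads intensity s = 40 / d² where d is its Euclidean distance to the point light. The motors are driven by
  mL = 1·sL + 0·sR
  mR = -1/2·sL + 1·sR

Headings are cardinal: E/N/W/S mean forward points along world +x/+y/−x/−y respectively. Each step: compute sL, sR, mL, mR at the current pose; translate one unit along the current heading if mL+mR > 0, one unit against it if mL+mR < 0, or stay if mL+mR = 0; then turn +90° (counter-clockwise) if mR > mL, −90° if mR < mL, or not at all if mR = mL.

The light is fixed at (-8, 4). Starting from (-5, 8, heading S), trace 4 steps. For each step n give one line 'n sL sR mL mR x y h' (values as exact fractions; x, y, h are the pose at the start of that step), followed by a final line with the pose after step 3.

0 1 10 1 19/2 -5 8 S
1 40/61 8/5 40/61 388/305 -5 7 E
2 20/13 20/37 20/13 -110/481 -4 7 N
3 8/17 40/37 8/17 532/629 -4 8 E
final -3 8 N

n=0: pose=(-5,8,S); sL=1, sR=10; mL=1, mR=19/2; mL+mR=21/2 → advance +1; mR−mL=17/2 → turn +1·90°
n=1: pose=(-5,7,E); sL=40/61, sR=8/5; mL=40/61, mR=388/305; mL+mR=588/305 → advance +1; mR−mL=188/305 → turn +1·90°
n=2: pose=(-4,7,N); sL=20/13, sR=20/37; mL=20/13, mR=-110/481; mL+mR=630/481 → advance +1; mR−mL=-850/481 → turn -1·90°
n=3: pose=(-4,8,E); sL=8/17, sR=40/37; mL=8/17, mR=532/629; mL+mR=828/629 → advance +1; mR−mL=236/629 → turn +1·90°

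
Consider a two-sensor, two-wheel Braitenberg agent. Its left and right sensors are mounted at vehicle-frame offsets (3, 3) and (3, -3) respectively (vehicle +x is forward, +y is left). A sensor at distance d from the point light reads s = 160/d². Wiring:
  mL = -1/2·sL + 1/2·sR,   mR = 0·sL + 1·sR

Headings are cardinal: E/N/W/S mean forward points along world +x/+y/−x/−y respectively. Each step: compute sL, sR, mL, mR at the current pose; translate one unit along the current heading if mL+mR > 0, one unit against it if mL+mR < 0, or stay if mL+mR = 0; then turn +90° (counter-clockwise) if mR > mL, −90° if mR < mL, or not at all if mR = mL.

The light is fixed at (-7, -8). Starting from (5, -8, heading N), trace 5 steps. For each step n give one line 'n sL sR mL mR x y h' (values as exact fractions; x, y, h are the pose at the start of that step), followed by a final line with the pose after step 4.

n=0: pose=(5,-8,N); sL=16/9, sR=80/117; mL=-64/117, mR=80/117; mL+mR=16/117 → advance +1; mR−mL=16/13 → turn +1·90°
n=1: pose=(5,-7,W); sL=32/17, sR=160/97; mL=-192/1649, mR=160/97; mL+mR=2528/1649 → advance +1; mR−mL=2912/1649 → turn +1·90°
n=2: pose=(4,-7,S); sL=4/5, sR=40/17; mL=66/85, mR=40/17; mL+mR=266/85 → advance +1; mR−mL=134/85 → turn +1·90°
n=3: pose=(4,-8,E); sL=32/41, sR=32/41; mL=0, mR=32/41; mL+mR=32/41 → advance +1; mR−mL=32/41 → turn +1·90°
n=4: pose=(5,-8,N); sL=16/9, sR=80/117; mL=-64/117, mR=80/117; mL+mR=16/117 → advance +1; mR−mL=16/13 → turn +1·90°

0 16/9 80/117 -64/117 80/117 5 -8 N
1 32/17 160/97 -192/1649 160/97 5 -7 W
2 4/5 40/17 66/85 40/17 4 -7 S
3 32/41 32/41 0 32/41 4 -8 E
4 16/9 80/117 -64/117 80/117 5 -8 N
final 5 -7 W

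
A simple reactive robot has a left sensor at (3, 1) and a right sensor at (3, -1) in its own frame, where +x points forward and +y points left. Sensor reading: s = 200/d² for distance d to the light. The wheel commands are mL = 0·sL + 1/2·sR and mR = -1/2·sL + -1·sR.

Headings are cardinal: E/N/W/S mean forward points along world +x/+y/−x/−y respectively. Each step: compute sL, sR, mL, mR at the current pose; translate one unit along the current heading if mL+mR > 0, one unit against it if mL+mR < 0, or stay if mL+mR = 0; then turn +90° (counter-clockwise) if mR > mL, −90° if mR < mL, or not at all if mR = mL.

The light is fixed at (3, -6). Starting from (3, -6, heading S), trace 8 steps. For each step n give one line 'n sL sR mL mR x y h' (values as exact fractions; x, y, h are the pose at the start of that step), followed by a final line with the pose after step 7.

0 20 20 10 -30 3 -6 S
1 200/9 200/13 100/13 -3100/117 3 -5 W
2 25/2 10 5 -65/4 4 -5 N
3 200/17 200/17 100/17 -300/17 4 -6 E
4 20 20 10 -30 3 -6 S
5 200/9 200/13 100/13 -3100/117 3 -5 W
6 25/2 10 5 -65/4 4 -5 N
7 200/17 200/17 100/17 -300/17 4 -6 E
final 3 -6 S

n=0: pose=(3,-6,S); sL=20, sR=20; mL=10, mR=-30; mL+mR=-20 → advance -1; mR−mL=-40 → turn -1·90°
n=1: pose=(3,-5,W); sL=200/9, sR=200/13; mL=100/13, mR=-3100/117; mL+mR=-2200/117 → advance -1; mR−mL=-4000/117 → turn -1·90°
n=2: pose=(4,-5,N); sL=25/2, sR=10; mL=5, mR=-65/4; mL+mR=-45/4 → advance -1; mR−mL=-85/4 → turn -1·90°
n=3: pose=(4,-6,E); sL=200/17, sR=200/17; mL=100/17, mR=-300/17; mL+mR=-200/17 → advance -1; mR−mL=-400/17 → turn -1·90°
n=4: pose=(3,-6,S); sL=20, sR=20; mL=10, mR=-30; mL+mR=-20 → advance -1; mR−mL=-40 → turn -1·90°
n=5: pose=(3,-5,W); sL=200/9, sR=200/13; mL=100/13, mR=-3100/117; mL+mR=-2200/117 → advance -1; mR−mL=-4000/117 → turn -1·90°
n=6: pose=(4,-5,N); sL=25/2, sR=10; mL=5, mR=-65/4; mL+mR=-45/4 → advance -1; mR−mL=-85/4 → turn -1·90°
n=7: pose=(4,-6,E); sL=200/17, sR=200/17; mL=100/17, mR=-300/17; mL+mR=-200/17 → advance -1; mR−mL=-400/17 → turn -1·90°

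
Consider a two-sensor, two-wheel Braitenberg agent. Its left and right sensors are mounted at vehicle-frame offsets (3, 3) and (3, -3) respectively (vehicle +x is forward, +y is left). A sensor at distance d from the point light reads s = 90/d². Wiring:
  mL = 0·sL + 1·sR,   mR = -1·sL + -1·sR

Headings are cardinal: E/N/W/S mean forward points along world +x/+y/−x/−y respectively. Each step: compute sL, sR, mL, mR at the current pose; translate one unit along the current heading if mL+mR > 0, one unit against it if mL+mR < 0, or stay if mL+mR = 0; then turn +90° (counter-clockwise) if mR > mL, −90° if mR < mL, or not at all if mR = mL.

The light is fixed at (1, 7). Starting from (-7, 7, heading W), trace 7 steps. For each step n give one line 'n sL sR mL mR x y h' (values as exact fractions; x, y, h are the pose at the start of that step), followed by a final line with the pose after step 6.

n=0: pose=(-7,7,W); sL=9/13, sR=9/13; mL=9/13, mR=-18/13; mL+mR=-9/13 → advance -1; mR−mL=-27/13 → turn -1·90°
n=1: pose=(-6,7,N); sL=90/109, sR=18/5; mL=18/5, mR=-2412/545; mL+mR=-90/109 → advance -1; mR−mL=-4374/545 → turn -1·90°
n=2: pose=(-6,6,E); sL=9/2, sR=45/16; mL=45/16, mR=-117/16; mL+mR=-9/2 → advance -1; mR−mL=-81/8 → turn -1·90°
n=3: pose=(-7,6,S); sL=90/41, sR=90/137; mL=90/137, mR=-16020/5617; mL+mR=-90/41 → advance -1; mR−mL=-19710/5617 → turn -1·90°
n=4: pose=(-7,7,W); sL=9/13, sR=9/13; mL=9/13, mR=-18/13; mL+mR=-9/13 → advance -1; mR−mL=-27/13 → turn -1·90°
n=5: pose=(-6,7,N); sL=90/109, sR=18/5; mL=18/5, mR=-2412/545; mL+mR=-90/109 → advance -1; mR−mL=-4374/545 → turn -1·90°
n=6: pose=(-6,6,E); sL=9/2, sR=45/16; mL=45/16, mR=-117/16; mL+mR=-9/2 → advance -1; mR−mL=-81/8 → turn -1·90°

0 9/13 9/13 9/13 -18/13 -7 7 W
1 90/109 18/5 18/5 -2412/545 -6 7 N
2 9/2 45/16 45/16 -117/16 -6 6 E
3 90/41 90/137 90/137 -16020/5617 -7 6 S
4 9/13 9/13 9/13 -18/13 -7 7 W
5 90/109 18/5 18/5 -2412/545 -6 7 N
6 9/2 45/16 45/16 -117/16 -6 6 E
final -7 6 S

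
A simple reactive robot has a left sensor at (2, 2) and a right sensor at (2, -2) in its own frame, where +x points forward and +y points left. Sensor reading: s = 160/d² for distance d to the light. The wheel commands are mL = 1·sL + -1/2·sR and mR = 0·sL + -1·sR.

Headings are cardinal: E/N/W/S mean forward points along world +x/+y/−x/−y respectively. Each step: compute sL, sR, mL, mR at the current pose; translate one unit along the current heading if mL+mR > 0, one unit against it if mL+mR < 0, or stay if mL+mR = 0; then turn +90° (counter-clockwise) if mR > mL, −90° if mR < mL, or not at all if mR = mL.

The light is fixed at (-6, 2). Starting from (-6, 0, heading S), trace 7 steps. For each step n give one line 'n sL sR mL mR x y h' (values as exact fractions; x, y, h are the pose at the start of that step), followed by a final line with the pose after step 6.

n=0: pose=(-6,0,S); sL=8, sR=8; mL=4, mR=-8; mL+mR=-4 → advance -1; mR−mL=-12 → turn -1·90°
n=1: pose=(-6,1,W); sL=160/13, sR=32; mL=-48/13, mR=-32; mL+mR=-464/13 → advance -1; mR−mL=-368/13 → turn -1·90°
n=2: pose=(-5,1,N); sL=80, sR=16; mL=72, mR=-16; mL+mR=56 → advance +1; mR−mL=-88 → turn -1·90°
n=3: pose=(-5,2,E); sL=160/13, sR=160/13; mL=80/13, mR=-160/13; mL+mR=-80/13 → advance -1; mR−mL=-240/13 → turn -1·90°
n=4: pose=(-6,2,S); sL=20, sR=20; mL=10, mR=-20; mL+mR=-10 → advance -1; mR−mL=-30 → turn -1·90°
n=5: pose=(-6,3,W); sL=32, sR=160/13; mL=336/13, mR=-160/13; mL+mR=176/13 → advance +1; mR−mL=-496/13 → turn -1·90°
n=6: pose=(-7,3,N); sL=80/9, sR=16; mL=8/9, mR=-16; mL+mR=-136/9 → advance -1; mR−mL=-152/9 → turn -1·90°

0 8 8 4 -8 -6 0 S
1 160/13 32 -48/13 -32 -6 1 W
2 80 16 72 -16 -5 1 N
3 160/13 160/13 80/13 -160/13 -5 2 E
4 20 20 10 -20 -6 2 S
5 32 160/13 336/13 -160/13 -6 3 W
6 80/9 16 8/9 -16 -7 3 N
final -7 2 E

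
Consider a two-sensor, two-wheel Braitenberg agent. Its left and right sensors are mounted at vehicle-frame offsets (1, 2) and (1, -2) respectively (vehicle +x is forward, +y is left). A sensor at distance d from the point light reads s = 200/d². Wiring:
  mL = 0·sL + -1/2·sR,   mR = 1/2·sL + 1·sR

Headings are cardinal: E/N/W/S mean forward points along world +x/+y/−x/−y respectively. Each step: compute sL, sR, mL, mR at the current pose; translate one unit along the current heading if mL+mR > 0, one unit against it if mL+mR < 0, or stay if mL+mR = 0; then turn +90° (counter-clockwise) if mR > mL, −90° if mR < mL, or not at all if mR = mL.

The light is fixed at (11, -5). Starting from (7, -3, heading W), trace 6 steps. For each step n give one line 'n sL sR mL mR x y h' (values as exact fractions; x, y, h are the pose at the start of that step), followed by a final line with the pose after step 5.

n=0: pose=(7,-3,W); sL=8, sR=200/41; mL=-100/41, mR=364/41; mL+mR=264/41 → advance +1; mR−mL=464/41 → turn +1·90°
n=1: pose=(6,-3,S); sL=20, sR=4; mL=-2, mR=14; mL+mR=12 → advance +1; mR−mL=16 → turn +1·90°
n=2: pose=(6,-4,E); sL=8, sR=200/17; mL=-100/17, mR=268/17; mL+mR=168/17 → advance +1; mR−mL=368/17 → turn +1·90°
n=3: pose=(7,-4,N); sL=5, sR=25; mL=-25/2, mR=55/2; mL+mR=15 → advance +1; mR−mL=40 → turn +1·90°
n=4: pose=(7,-3,W); sL=8, sR=200/41; mL=-100/41, mR=364/41; mL+mR=264/41 → advance +1; mR−mL=464/41 → turn +1·90°
n=5: pose=(6,-3,S); sL=20, sR=4; mL=-2, mR=14; mL+mR=12 → advance +1; mR−mL=16 → turn +1·90°

0 8 200/41 -100/41 364/41 7 -3 W
1 20 4 -2 14 6 -3 S
2 8 200/17 -100/17 268/17 6 -4 E
3 5 25 -25/2 55/2 7 -4 N
4 8 200/41 -100/41 364/41 7 -3 W
5 20 4 -2 14 6 -3 S
final 6 -4 E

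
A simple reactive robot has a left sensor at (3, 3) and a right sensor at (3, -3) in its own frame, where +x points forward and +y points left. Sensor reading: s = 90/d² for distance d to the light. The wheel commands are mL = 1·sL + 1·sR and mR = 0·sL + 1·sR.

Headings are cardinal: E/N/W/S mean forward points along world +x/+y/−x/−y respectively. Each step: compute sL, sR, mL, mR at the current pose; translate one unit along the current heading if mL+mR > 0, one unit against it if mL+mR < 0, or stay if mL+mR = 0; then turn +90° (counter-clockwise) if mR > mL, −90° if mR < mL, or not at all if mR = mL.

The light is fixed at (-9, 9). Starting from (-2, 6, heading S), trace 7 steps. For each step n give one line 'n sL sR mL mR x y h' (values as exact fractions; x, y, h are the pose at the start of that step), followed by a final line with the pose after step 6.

n=0: pose=(-2,6,S); sL=45/68, sR=45/26; mL=2115/884, mR=45/26; mL+mR=3645/884 → advance +1; mR−mL=-45/68 → turn -1·90°
n=1: pose=(-2,5,W); sL=18/13, sR=90/17; mL=1476/221, mR=90/17; mL+mR=2646/221 → advance +1; mR−mL=-18/13 → turn -1·90°
n=2: pose=(-3,5,N); sL=9, sR=45/41; mL=414/41, mR=45/41; mL+mR=459/41 → advance +1; mR−mL=-9 → turn -1·90°
n=3: pose=(-3,6,E); sL=10/9, sR=10/13; mL=220/117, mR=10/13; mL+mR=310/117 → advance +1; mR−mL=-10/9 → turn -1·90°
n=4: pose=(-2,6,S); sL=45/68, sR=45/26; mL=2115/884, mR=45/26; mL+mR=3645/884 → advance +1; mR−mL=-45/68 → turn -1·90°
n=5: pose=(-2,5,W); sL=18/13, sR=90/17; mL=1476/221, mR=90/17; mL+mR=2646/221 → advance +1; mR−mL=-18/13 → turn -1·90°
n=6: pose=(-3,5,N); sL=9, sR=45/41; mL=414/41, mR=45/41; mL+mR=459/41 → advance +1; mR−mL=-9 → turn -1·90°

0 45/68 45/26 2115/884 45/26 -2 6 S
1 18/13 90/17 1476/221 90/17 -2 5 W
2 9 45/41 414/41 45/41 -3 5 N
3 10/9 10/13 220/117 10/13 -3 6 E
4 45/68 45/26 2115/884 45/26 -2 6 S
5 18/13 90/17 1476/221 90/17 -2 5 W
6 9 45/41 414/41 45/41 -3 5 N
final -3 6 E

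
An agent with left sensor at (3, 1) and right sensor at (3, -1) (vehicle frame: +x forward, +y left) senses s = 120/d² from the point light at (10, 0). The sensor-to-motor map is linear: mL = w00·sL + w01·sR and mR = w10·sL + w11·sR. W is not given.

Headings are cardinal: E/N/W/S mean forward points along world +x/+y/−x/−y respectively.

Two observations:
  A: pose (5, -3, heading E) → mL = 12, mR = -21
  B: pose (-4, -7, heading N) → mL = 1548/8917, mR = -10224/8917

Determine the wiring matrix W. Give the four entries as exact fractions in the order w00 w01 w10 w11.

obs A: pose=(5,-3,E) → sL=15, sR=6, mL=12, mR=-21
obs B: pose=(-4,-7,N) → sL=120/241, sR=24/37, mL=1548/8917, mR=-10224/8917
sensor matrix S = [[15, 6], [120/241, 24/37]]; det S = 60120/8917
solve [mL_A; mL_B] = S·[w00; w01] and [mR_A; mR_B] = S·[w10; w11]:
  w00 = 1, w01 = -1/2, w10 = -1, w11 = -1

1 -1/2 -1 -1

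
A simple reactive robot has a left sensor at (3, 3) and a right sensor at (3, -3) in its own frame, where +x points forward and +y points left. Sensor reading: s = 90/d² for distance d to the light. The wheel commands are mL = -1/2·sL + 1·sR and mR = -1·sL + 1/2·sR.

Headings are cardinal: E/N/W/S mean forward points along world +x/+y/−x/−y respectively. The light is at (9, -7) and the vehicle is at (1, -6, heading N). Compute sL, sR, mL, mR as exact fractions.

left sensor world pos  = (-2, -3); dL² = 137
right sensor world pos = (4, -3); dR² = 41
sL = 90/137 = 90/137
sR = 90/41 = 90/41
mL = -1/2·sL + 1·sR = 10485/5617
mR = -1·sL + 1/2·sR = 2475/5617

90/137 90/41 10485/5617 2475/5617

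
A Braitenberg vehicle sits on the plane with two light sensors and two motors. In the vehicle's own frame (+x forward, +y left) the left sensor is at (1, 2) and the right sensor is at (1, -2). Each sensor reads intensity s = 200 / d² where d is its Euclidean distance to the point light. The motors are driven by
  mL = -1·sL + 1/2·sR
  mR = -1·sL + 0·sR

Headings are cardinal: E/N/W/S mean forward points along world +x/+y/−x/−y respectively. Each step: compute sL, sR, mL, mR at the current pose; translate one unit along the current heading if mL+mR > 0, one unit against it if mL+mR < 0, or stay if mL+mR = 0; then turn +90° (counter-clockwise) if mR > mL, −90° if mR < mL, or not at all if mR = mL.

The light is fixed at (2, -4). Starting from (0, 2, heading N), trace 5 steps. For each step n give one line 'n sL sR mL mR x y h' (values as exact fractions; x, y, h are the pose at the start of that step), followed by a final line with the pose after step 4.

n=0: pose=(0,2,N); sL=40/13, sR=200/49; mL=-660/637, mR=-40/13; mL+mR=-2620/637 → advance -1; mR−mL=-100/49 → turn -1·90°
n=1: pose=(0,1,E); sL=4, sR=20; mL=6, mR=-4; mL+mR=2 → advance +1; mR−mL=-10 → turn -1·90°
n=2: pose=(1,1,S); sL=200/17, sR=8; mL=-132/17, mR=-200/17; mL+mR=-332/17 → advance -1; mR−mL=-4 → turn -1·90°
n=3: pose=(1,2,W); sL=10, sR=50/17; mL=-145/17, mR=-10; mL+mR=-315/17 → advance -1; mR−mL=-25/17 → turn -1·90°
n=4: pose=(2,2,N); sL=200/53, sR=200/53; mL=-100/53, mR=-200/53; mL+mR=-300/53 → advance -1; mR−mL=-100/53 → turn -1·90°

0 40/13 200/49 -660/637 -40/13 0 2 N
1 4 20 6 -4 0 1 E
2 200/17 8 -132/17 -200/17 1 1 S
3 10 50/17 -145/17 -10 1 2 W
4 200/53 200/53 -100/53 -200/53 2 2 N
final 2 1 E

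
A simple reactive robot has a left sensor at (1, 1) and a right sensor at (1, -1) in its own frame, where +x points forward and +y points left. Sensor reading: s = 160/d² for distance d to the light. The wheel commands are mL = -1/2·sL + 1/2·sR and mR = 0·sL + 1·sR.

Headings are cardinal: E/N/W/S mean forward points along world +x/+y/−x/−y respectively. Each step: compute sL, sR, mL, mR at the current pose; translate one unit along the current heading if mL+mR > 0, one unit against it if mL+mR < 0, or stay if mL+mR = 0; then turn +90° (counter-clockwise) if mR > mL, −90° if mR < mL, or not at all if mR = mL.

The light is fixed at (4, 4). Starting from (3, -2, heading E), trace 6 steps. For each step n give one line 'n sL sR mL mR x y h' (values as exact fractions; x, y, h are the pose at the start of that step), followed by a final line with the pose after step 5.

0 32/5 160/49 -384/245 160/49 3 -2 E
1 80/13 80/13 0 80/13 4 -2 N
2 160/37 160/17 1600/629 160/17 4 -1 W
3 40/9 4 -2/9 4 3 -1 S
4 32/5 160/49 -384/245 160/49 3 -2 E
5 80/13 80/13 0 80/13 4 -2 N
final 4 -1 W

n=0: pose=(3,-2,E); sL=32/5, sR=160/49; mL=-384/245, mR=160/49; mL+mR=416/245 → advance +1; mR−mL=1184/245 → turn +1·90°
n=1: pose=(4,-2,N); sL=80/13, sR=80/13; mL=0, mR=80/13; mL+mR=80/13 → advance +1; mR−mL=80/13 → turn +1·90°
n=2: pose=(4,-1,W); sL=160/37, sR=160/17; mL=1600/629, mR=160/17; mL+mR=7520/629 → advance +1; mR−mL=4320/629 → turn +1·90°
n=3: pose=(3,-1,S); sL=40/9, sR=4; mL=-2/9, mR=4; mL+mR=34/9 → advance +1; mR−mL=38/9 → turn +1·90°
n=4: pose=(3,-2,E); sL=32/5, sR=160/49; mL=-384/245, mR=160/49; mL+mR=416/245 → advance +1; mR−mL=1184/245 → turn +1·90°
n=5: pose=(4,-2,N); sL=80/13, sR=80/13; mL=0, mR=80/13; mL+mR=80/13 → advance +1; mR−mL=80/13 → turn +1·90°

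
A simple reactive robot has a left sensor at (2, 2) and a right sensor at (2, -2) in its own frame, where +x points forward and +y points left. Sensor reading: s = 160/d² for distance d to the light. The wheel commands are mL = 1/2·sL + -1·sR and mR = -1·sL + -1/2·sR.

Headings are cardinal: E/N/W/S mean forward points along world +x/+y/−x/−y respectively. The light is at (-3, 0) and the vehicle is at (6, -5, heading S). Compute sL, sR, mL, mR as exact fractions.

left sensor world pos  = (8, -7); dL² = 170
right sensor world pos = (4, -7); dR² = 98
sL = 160/170 = 16/17
sR = 160/98 = 80/49
mL = 1/2·sL + -1·sR = -968/833
mR = -1·sL + -1/2·sR = -1464/833

16/17 80/49 -968/833 -1464/833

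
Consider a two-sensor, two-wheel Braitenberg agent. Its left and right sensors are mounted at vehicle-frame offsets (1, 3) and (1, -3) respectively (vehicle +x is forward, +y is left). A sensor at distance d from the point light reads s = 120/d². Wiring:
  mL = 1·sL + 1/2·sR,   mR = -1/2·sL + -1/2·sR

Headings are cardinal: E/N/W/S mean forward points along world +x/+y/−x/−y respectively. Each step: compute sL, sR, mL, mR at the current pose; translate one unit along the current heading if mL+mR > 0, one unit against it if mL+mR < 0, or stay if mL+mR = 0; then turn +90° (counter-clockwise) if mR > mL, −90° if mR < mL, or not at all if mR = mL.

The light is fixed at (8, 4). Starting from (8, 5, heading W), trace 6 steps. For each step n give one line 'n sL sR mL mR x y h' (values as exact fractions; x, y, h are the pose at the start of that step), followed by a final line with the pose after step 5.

n=0: pose=(8,5,W); sL=24, sR=120/17; mL=468/17, mR=-264/17; mL+mR=12 → advance +1; mR−mL=-732/17 → turn -1·90°
n=1: pose=(7,5,N); sL=6, sR=15; mL=27/2, mR=-21/2; mL+mR=3 → advance +1; mR−mL=-24 → turn -1·90°
n=2: pose=(7,6,E); sL=24/5, sR=120; mL=324/5, mR=-312/5; mL+mR=12/5 → advance +1; mR−mL=-636/5 → turn -1·90°
n=3: pose=(8,6,S); sL=12, sR=12; mL=18, mR=-12; mL+mR=6 → advance +1; mR−mL=-30 → turn -1·90°
n=4: pose=(8,5,W); sL=24, sR=120/17; mL=468/17, mR=-264/17; mL+mR=12 → advance +1; mR−mL=-732/17 → turn -1·90°
n=5: pose=(7,5,N); sL=6, sR=15; mL=27/2, mR=-21/2; mL+mR=3 → advance +1; mR−mL=-24 → turn -1·90°

0 24 120/17 468/17 -264/17 8 5 W
1 6 15 27/2 -21/2 7 5 N
2 24/5 120 324/5 -312/5 7 6 E
3 12 12 18 -12 8 6 S
4 24 120/17 468/17 -264/17 8 5 W
5 6 15 27/2 -21/2 7 5 N
final 7 6 E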